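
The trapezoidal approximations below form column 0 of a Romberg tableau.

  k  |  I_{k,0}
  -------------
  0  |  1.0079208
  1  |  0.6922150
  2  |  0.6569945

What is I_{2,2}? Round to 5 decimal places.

0.64914

Richardson extrapolation on the trapezoidal column (denominator 4−1=3):
I_{1,1} = 0.6922150 + (0.6922150 − 1.0079208)/3 = 0.5869797
I_{2,1} = (4·0.6569945 − 0.6922150) / 3 = 0.6452543
I_{2,2} = (16·0.6452543 − 0.5869797) / 15 = 0.6491393
(Column j=1 coincides with Simpson's rule on the same nodes.)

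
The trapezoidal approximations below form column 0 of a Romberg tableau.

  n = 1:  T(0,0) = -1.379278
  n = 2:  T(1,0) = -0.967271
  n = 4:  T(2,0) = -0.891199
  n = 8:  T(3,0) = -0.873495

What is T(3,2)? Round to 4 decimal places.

-0.8677

Richardson extrapolation on the trapezoidal column (denominator 4−1=3):
T(2,1) = -0.891199 + (-0.891199 − (-0.967271))/3 = -0.865842
T(3,1) = -0.873495 + (-0.873495 − (-0.891199))/3 = -0.867594
T(3,2) = (16·(-0.867594) − (-0.865842)) / 15 = -0.867711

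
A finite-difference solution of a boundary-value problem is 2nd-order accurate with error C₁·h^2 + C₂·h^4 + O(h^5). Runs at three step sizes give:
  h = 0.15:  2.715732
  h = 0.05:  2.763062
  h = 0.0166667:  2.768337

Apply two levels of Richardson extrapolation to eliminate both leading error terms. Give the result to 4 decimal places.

2.7690

First eliminate the h^2 term (factor 3^2 = 9):
  B₁ = (9·2.763062 − 2.715732)/8 = 2.768978
  B₂ = (9·2.768337 − 2.763062)/8 = 2.768996
Then eliminate the h^4 term (factor 3^4 = 81):
  (81·2.768996 − 2.768978)/80 = 2.768996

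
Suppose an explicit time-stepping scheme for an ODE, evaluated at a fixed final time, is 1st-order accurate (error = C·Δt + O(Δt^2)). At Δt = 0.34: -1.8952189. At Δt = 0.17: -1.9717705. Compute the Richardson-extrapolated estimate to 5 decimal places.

-2.04832

Extrapolated value = (2·A(Δt/2) − A(Δt)) / (2 − 1)
= (2·(-1.9717705) − (-1.8952189)) / 1
= -2.0483221 / 1 = -2.0483221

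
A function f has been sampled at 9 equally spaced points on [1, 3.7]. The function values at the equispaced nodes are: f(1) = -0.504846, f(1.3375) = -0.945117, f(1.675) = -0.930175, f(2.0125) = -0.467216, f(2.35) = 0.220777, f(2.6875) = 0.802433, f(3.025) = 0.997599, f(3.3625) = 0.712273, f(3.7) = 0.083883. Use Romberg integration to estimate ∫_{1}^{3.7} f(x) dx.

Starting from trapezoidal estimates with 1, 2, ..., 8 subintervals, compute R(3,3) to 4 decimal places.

0.0636

R(0,0) (trapezoid, 1 panel, h=2.7000): -0.568300
R(1,0) (trapezoid, 2 panels, h=1.3500): 0.013899
R(2,0) (trapezoid, 4 panels, h=0.6750): 0.052461
R(3,0) (trapezoid, 8 panels, h=0.3375): 0.060781
R(1,1) = 0.013899 + (0.013899 − (-0.568300))/3 = 0.207965
R(2,1) = 0.052461 + (0.052461 − 0.013899)/3 = 0.065315
R(3,1) = 0.060781 + (0.060781 − 0.052461)/3 = 0.063554
R(2,2) = 0.065315 + (0.065315 − 0.207965)/15 = 0.055805
R(3,2) = 0.063554 + (0.063554 − 0.065315)/15 = 0.063437
R(3,3) = 0.063437 + (0.063437 − 0.055805)/63 = 0.063558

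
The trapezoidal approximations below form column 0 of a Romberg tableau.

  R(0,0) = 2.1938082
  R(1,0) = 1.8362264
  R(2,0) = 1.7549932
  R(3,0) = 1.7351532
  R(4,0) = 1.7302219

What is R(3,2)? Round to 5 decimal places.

R(2,1) = (4·1.7549932 − 1.8362264) / 3 = 1.7279155
R(3,1) = (4·1.7351532 − 1.7549932) / 3 = 1.7285399
R(3,2) = (16·1.7285399 − 1.7279155) / 15 = 1.7285815
(Column j=1 coincides with Simpson's rule on the same nodes.)

1.72858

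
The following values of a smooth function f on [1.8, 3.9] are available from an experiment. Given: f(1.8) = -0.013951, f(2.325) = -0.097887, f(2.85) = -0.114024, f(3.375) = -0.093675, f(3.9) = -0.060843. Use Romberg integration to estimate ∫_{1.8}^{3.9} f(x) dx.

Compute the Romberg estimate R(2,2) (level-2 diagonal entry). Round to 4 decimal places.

-0.1872

R(0,0) (trapezoid, 1 panel, h=2.1000): -0.078534
R(1,0) (trapezoid, 2 panels, h=1.0500): -0.158992
R(2,0) (trapezoid, 4 panels, h=0.5250): -0.180066
R(1,1) = -0.158992 + (-0.158992 − (-0.078534))/3 = -0.185811
R(2,1) = -0.180066 + (-0.180066 − (-0.158992))/3 = -0.187091
R(2,2) = -0.187091 + (-0.187091 − (-0.185811))/15 = -0.187176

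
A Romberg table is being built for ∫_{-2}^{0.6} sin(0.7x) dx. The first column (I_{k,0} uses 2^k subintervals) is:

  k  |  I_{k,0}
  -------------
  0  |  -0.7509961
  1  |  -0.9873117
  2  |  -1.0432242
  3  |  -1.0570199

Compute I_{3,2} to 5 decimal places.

I_{2,1} = -1.0432242 + (-1.0432242 − (-0.9873117))/3 = -1.0618617
I_{3,1} = (4·(-1.0570199) − (-1.0432242)) / 3 = -1.0616185
I_{3,2} = (16·(-1.0616185) − (-1.0618617)) / 15 = -1.0616023

-1.06160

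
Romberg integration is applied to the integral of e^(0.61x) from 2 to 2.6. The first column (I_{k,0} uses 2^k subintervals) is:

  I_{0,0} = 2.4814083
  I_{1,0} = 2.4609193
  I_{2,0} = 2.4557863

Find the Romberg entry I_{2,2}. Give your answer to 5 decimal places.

2.45407

Richardson extrapolation on the trapezoidal column (denominator 4−1=3):
I_{1,1} = (4·2.4609193 − 2.4814083) / 3 = 2.4540896
I_{2,1} = 2.4557863 + (2.4557863 − 2.4609193)/3 = 2.4540753
I_{2,2} = 2.4540753 + (2.4540753 − 2.4540896)/15 = 2.4540743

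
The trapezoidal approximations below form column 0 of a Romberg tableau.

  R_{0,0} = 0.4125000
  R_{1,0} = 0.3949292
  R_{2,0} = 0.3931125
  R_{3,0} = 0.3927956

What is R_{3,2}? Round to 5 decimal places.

R_{2,1} = (4·0.3931125 − 0.3949292) / 3 = 0.3925069
R_{3,1} = (4·0.3927956 − 0.3931125) / 3 = 0.3926900
R_{3,2} = 0.3926900 + (0.3926900 − 0.3925069)/15 = 0.3927022

0.39270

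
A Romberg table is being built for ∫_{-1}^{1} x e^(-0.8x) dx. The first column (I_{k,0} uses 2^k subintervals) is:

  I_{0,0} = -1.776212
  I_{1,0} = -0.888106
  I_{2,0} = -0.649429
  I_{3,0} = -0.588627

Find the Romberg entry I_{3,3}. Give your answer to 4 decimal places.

-0.5683

Richardson extrapolation on the trapezoidal column (denominator 4−1=3):
I_{1,1} = (4·(-0.888106) − (-1.776212)) / 3 = -0.592071
I_{2,1} = -0.649429 + (-0.649429 − (-0.888106))/3 = -0.569870
I_{3,1} = -0.588627 + (-0.588627 − (-0.649429))/3 = -0.568360
I_{2,2} = (16·(-0.569870) − (-0.592071)) / 15 = -0.568390
I_{3,2} = -0.568360 + (-0.568360 − (-0.569870))/15 = -0.568259
I_{3,3} = -0.568259 + (-0.568259 − (-0.568390))/63 = -0.568257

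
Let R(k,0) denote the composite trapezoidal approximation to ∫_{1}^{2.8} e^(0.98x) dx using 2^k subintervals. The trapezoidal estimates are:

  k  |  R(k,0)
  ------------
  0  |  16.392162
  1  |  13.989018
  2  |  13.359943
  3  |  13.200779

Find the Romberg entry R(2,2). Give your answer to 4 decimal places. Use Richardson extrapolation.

Richardson extrapolation on the trapezoidal column (denominator 4−1=3):
R(1,1) = 13.989018 + (13.989018 − 16.392162)/3 = 13.187970
R(2,1) = (4·13.359943 − 13.989018) / 3 = 13.150251
R(2,2) = 13.150251 + (13.150251 − 13.187970)/15 = 13.147736

13.1477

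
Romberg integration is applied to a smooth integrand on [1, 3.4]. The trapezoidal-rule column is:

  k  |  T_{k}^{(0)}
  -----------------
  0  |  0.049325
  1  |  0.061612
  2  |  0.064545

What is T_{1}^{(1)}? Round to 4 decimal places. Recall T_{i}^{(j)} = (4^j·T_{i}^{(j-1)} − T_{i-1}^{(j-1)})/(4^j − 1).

T_{1}^{(1)} = (4·0.061612 − 0.049325) / 3 = 0.065708
(Column j=1 coincides with Simpson's rule on the same nodes.)

0.0657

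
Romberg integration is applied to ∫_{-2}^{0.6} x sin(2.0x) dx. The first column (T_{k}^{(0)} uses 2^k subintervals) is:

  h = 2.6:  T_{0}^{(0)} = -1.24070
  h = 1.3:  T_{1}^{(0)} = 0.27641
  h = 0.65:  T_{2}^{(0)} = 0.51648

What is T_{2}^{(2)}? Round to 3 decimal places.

Richardson extrapolation on the trapezoidal column (denominator 4−1=3):
T_{1}^{(1)} = (4·0.27641 − (-1.24070)) / 3 = 0.78211
T_{2}^{(1)} = (4·0.51648 − 0.27641) / 3 = 0.59650
T_{2}^{(2)} = (16·0.59650 − 0.78211) / 15 = 0.58413
(Column j=1 coincides with Simpson's rule on the same nodes.)

0.584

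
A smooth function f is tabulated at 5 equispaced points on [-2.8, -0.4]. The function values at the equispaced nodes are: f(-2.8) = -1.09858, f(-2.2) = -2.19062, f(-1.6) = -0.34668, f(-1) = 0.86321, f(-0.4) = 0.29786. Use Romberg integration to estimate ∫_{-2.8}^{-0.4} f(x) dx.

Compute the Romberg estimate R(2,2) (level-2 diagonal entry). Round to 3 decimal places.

R(0,0) (trapezoid, 1 panel, h=2.4000): -0.96086
R(1,0) (trapezoid, 2 panels, h=1.2000): -0.89645
R(2,0) (trapezoid, 4 panels, h=0.6000): -1.24467
R(1,1) = -0.89645 + (-0.89645 − (-0.96086))/3 = -0.87498
R(2,1) = -1.24467 + (-1.24467 − (-0.89645))/3 = -1.36074
R(2,2) = -1.36074 + (-1.36074 − (-0.87498))/15 = -1.39312

-1.393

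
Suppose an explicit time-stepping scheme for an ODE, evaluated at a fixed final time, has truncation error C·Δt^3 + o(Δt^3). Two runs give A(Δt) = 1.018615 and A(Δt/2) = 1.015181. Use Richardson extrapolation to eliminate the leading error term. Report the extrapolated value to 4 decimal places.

1.0147

Extrapolated value = (8·A(Δt/2) − A(Δt)) / (8 − 1)
= (8·1.015181 − 1.018615) / 7
= 7.102833 / 7 = 1.014690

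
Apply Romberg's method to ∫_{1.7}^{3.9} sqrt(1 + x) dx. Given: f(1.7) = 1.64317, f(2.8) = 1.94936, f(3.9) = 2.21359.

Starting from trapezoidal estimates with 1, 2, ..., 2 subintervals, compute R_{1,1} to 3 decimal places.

R_{0,0} (trapezoid, 1 panel, h=2.2000): 4.24244
R_{1,0} (trapezoid, 2 panels, h=1.1000): 4.26551
R_{1,1} = 4.26551 + (4.26551 − 4.24244)/3 = 4.27320

4.273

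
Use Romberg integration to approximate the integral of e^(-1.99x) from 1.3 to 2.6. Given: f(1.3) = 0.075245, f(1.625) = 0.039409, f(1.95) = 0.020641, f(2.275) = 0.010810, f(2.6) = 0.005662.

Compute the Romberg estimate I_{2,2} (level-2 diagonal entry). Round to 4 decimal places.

0.0350

I_{0,0} (trapezoid, 1 panel, h=1.3000): 0.052590
I_{1,0} (trapezoid, 2 panels, h=0.6500): 0.039711
I_{2,0} (trapezoid, 4 panels, h=0.3250): 0.036177
I_{1,1} = 0.039711 + (0.039711 − 0.052590)/3 = 0.035418
I_{2,1} = 0.036177 + (0.036177 − 0.039711)/3 = 0.034999
I_{2,2} = 0.034999 + (0.034999 − 0.035418)/15 = 0.034971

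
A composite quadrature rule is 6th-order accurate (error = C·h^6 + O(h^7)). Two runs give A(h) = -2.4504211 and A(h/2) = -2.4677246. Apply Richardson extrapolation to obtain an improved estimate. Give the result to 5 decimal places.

The leading error scales as h^6; refining by a factor of 2 reduces it by 2^6 = 64.
Extrapolated value = (64·A(h/2) − A(h)) / (64 − 1)
= (64·(-2.4677246) − (-2.4504211)) / 63
= -155.4839533 / 63 = -2.4679993

-2.46800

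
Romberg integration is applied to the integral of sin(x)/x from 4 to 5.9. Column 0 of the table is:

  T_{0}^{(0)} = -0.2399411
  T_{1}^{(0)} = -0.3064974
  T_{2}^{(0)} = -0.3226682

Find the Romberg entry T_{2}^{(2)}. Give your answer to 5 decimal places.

-0.32802

T_{1}^{(1)} = (4·(-0.3064974) − (-0.2399411)) / 3 = -0.3286828
T_{2}^{(1)} = -0.3226682 + (-0.3226682 − (-0.3064974))/3 = -0.3280585
T_{2}^{(2)} = -0.3280585 + (-0.3280585 − (-0.3286828))/15 = -0.3280169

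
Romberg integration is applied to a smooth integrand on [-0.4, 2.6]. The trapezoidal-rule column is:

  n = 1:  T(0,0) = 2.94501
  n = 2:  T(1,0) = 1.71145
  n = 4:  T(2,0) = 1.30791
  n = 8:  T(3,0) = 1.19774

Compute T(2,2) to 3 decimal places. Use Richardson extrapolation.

1.165

T(1,1) = 1.71145 + (1.71145 − 2.94501)/3 = 1.30026
T(2,1) = (4·1.30791 − 1.71145) / 3 = 1.17340
T(2,2) = 1.17340 + (1.17340 − 1.30026)/15 = 1.16494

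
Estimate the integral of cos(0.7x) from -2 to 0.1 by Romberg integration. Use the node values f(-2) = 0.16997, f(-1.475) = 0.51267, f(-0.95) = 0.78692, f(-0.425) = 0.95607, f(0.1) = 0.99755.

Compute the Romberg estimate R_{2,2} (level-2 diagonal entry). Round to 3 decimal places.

1.508

R_{0,0} (trapezoid, 1 panel, h=2.1000): 1.22590
R_{1,0} (trapezoid, 2 panels, h=1.0500): 1.43921
R_{2,0} (trapezoid, 4 panels, h=0.5250): 1.49070
R_{1,1} = 1.43921 + (1.43921 − 1.22590)/3 = 1.51031
R_{2,1} = 1.49070 + (1.49070 − 1.43921)/3 = 1.50786
R_{2,2} = 1.50786 + (1.50786 − 1.51031)/15 = 1.50770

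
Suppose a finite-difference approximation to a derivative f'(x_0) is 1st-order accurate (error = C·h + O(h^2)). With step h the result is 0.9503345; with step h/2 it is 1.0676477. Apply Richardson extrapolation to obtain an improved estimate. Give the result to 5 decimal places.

Extrapolated value = (2·A(h/2) − A(h)) / (2 − 1)
= (2·1.0676477 − 0.9503345) / 1
= 1.1849609 / 1 = 1.1849609

1.18496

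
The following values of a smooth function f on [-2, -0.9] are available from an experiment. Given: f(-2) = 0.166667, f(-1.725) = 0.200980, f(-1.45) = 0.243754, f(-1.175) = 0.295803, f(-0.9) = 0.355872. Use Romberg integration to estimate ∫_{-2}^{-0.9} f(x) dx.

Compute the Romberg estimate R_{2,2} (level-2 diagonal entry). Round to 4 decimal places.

R_{0,0} (trapezoid, 1 panel, h=1.1000): 0.287396
R_{1,0} (trapezoid, 2 panels, h=0.5500): 0.277763
R_{2,0} (trapezoid, 4 panels, h=0.2750): 0.275497
R_{1,1} = 0.277763 + (0.277763 − 0.287396)/3 = 0.274552
R_{2,1} = 0.275497 + (0.275497 − 0.277763)/3 = 0.274742
R_{2,2} = 0.274742 + (0.274742 − 0.274552)/15 = 0.274755

0.2748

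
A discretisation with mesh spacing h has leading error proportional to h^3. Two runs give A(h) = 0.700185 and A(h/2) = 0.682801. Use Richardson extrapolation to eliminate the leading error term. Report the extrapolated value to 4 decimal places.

Extrapolated value = (8·A(h/2) − A(h)) / (8 − 1)
= (8·0.682801 − 0.700185) / 7
= 4.762223 / 7 = 0.680318

0.6803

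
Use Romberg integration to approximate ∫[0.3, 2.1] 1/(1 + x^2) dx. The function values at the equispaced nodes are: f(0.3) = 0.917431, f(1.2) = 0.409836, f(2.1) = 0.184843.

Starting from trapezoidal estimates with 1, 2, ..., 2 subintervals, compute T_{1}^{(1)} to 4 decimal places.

0.8225

T_{0}^{(0)} (trapezoid, 1 panel, h=1.8000): 0.992047
T_{1}^{(0)} (trapezoid, 2 panels, h=0.9000): 0.864876
T_{1}^{(1)} = 0.864876 + (0.864876 − 0.992047)/3 = 0.822486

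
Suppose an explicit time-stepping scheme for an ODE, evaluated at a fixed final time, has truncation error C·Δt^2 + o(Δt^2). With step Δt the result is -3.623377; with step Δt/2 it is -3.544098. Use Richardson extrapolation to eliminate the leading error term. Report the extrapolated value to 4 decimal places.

-3.5177

The leading error scales as Δt^2; refining by a factor of 2 reduces it by 2^2 = 4.
Extrapolated value = (4·A(Δt/2) − A(Δt)) / (4 − 1)
= (4·(-3.544098) − (-3.623377)) / 3
= -10.553015 / 3 = -3.517672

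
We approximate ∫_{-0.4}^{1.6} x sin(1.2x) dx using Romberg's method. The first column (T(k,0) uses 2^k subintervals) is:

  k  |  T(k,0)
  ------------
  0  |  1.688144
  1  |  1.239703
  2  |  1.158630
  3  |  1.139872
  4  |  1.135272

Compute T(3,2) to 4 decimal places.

1.1338

T(2,1) = 1.158630 + (1.158630 − 1.239703)/3 = 1.131606
T(3,1) = 1.139872 + (1.139872 − 1.158630)/3 = 1.133619
T(3,2) = (16·1.133619 − 1.131606) / 15 = 1.133753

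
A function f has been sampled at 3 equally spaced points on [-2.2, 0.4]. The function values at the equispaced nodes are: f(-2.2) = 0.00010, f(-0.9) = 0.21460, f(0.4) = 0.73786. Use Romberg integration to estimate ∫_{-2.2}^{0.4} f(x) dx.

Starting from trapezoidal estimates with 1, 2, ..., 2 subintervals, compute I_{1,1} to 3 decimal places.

0.692

I_{0,0} (trapezoid, 1 panel, h=2.6000): 0.95935
I_{1,0} (trapezoid, 2 panels, h=1.3000): 0.75865
I_{1,1} = 0.75865 + (0.75865 − 0.95935)/3 = 0.69175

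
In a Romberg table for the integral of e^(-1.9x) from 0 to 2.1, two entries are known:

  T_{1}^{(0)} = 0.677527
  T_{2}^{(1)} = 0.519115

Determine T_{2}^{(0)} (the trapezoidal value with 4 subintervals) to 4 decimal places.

From T_{2}^{(1)} = (4·T_{2}^{(0)} − T_{1}^{(0)})/3, solve for T_{2}^{(0)}:
4·T_{2}^{(0)} = 3·0.519115 + 0.677527 = 2.234872
T_{2}^{(0)} = 0.558718

0.5587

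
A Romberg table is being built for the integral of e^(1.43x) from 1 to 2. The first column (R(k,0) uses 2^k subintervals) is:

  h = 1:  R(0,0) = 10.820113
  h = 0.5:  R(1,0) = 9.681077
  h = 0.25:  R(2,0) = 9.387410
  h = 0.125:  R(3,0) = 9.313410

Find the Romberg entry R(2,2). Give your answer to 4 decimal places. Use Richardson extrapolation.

R(1,1) = 9.681077 + (9.681077 − 10.820113)/3 = 9.301398
R(2,1) = 9.387410 + (9.387410 − 9.681077)/3 = 9.289521
R(2,2) = (16·9.289521 − 9.301398) / 15 = 9.288729

9.2887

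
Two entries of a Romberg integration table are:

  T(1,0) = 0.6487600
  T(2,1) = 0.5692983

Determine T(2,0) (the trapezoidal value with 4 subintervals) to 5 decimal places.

From T(2,1) = (4·T(2,0) − T(1,0))/3, solve for T(2,0):
4·T(2,0) = 3·0.5692983 + 0.6487600 = 2.3566549
T(2,0) = 0.5891637

0.58916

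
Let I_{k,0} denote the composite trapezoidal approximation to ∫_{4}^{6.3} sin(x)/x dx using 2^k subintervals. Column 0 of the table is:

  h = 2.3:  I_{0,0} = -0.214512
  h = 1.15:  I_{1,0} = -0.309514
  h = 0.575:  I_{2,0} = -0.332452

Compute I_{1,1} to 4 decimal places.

-0.3412

Richardson extrapolation on the trapezoidal column (denominator 4−1=3):
I_{1,1} = -0.309514 + (-0.309514 − (-0.214512))/3 = -0.341181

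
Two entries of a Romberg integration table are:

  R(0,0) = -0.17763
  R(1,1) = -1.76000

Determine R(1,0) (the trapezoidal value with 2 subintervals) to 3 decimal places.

From R(1,1) = (4·R(1,0) − R(0,0))/3, solve for R(1,0):
4·R(1,0) = 3·(-1.76000) + (-0.17763) = -5.45763
R(1,0) = -1.36441

-1.364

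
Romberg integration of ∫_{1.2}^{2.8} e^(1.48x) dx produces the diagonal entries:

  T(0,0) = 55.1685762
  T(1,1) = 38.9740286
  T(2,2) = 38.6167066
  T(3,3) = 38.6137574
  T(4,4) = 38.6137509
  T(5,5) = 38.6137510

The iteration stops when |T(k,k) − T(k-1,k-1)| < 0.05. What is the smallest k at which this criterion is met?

k = 3

|T(1,1) − T(0,0)| = 16.1945476 ≥ 0.05
|T(2,2) − T(1,1)| = 0.3573220 ≥ 0.05
|T(3,3) − T(2,2)| = 0.0029492 < 0.05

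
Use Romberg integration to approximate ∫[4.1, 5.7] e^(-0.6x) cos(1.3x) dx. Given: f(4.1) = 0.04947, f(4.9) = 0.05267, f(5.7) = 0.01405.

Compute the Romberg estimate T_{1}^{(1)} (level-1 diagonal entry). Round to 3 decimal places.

T_{0}^{(0)} (trapezoid, 1 panel, h=1.6000): 0.05082
T_{1}^{(0)} (trapezoid, 2 panels, h=0.8000): 0.06754
T_{1}^{(1)} = 0.06754 + (0.06754 − 0.05082)/3 = 0.07311

0.073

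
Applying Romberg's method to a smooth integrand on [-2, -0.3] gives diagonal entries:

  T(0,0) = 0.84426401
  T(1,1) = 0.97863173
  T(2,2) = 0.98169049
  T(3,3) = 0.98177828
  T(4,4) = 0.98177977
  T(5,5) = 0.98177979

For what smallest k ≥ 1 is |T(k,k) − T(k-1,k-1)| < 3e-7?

k = 5

|T(1,1) − T(0,0)| = 0.13436772 ≥ 3e-7
|T(2,2) − T(1,1)| = 0.00305876 ≥ 3e-7
|T(3,3) − T(2,2)| = 0.00008779 ≥ 3e-7
|T(4,4) − T(3,3)| = 0.00000149 ≥ 3e-7
|T(5,5) − T(4,4)| = 0.00000002 < 3e-7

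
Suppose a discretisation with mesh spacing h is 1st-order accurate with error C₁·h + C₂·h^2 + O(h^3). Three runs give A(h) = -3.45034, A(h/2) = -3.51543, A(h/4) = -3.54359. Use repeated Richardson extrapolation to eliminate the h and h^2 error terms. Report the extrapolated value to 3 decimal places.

-3.569

First eliminate the h term (factor 2^1 = 2):
  B₁ = (2·(-3.51543) − (-3.45034))/1 = -3.58052
  B₂ = (2·(-3.54359) − (-3.51543))/1 = -3.57175
Then eliminate the h^2 term (factor 2^2 = 4):
  (4·(-3.57175) − (-3.58052))/3 = -3.56883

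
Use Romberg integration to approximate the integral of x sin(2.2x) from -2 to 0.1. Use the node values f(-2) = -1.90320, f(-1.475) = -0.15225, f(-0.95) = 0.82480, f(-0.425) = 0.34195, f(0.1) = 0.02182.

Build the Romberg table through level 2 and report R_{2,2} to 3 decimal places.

R_{0,0} (trapezoid, 1 panel, h=2.1000): -1.97545
R_{1,0} (trapezoid, 2 panels, h=1.0500): -0.12168
R_{2,0} (trapezoid, 4 panels, h=0.5250): 0.03875
R_{1,1} = -0.12168 + (-0.12168 − (-1.97545))/3 = 0.49624
R_{2,1} = 0.03875 + (0.03875 − (-0.12168))/3 = 0.09223
R_{2,2} = 0.09223 + (0.09223 − 0.49624)/15 = 0.06530

0.065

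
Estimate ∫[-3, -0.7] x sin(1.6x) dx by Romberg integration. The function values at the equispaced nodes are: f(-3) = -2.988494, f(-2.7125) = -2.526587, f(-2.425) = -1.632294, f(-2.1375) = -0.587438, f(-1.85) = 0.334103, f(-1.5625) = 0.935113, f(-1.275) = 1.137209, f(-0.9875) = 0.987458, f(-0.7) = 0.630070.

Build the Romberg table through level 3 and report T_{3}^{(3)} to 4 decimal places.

-0.7141

T_{0}^{(0)} (trapezoid, 1 panel, h=2.3000): -2.712188
T_{1}^{(0)} (trapezoid, 2 panels, h=1.1500): -0.971875
T_{2}^{(0)} (trapezoid, 4 panels, h=0.5750): -0.770612
T_{3}^{(0)} (trapezoid, 8 panels, h=0.2875): -0.727849
T_{1}^{(1)} = -0.971875 + (-0.971875 − (-2.712188))/3 = -0.391771
T_{2}^{(1)} = -0.770612 + (-0.770612 − (-0.971875))/3 = -0.703524
T_{3}^{(1)} = -0.727849 + (-0.727849 − (-0.770612))/3 = -0.713595
T_{2}^{(2)} = -0.703524 + (-0.703524 − (-0.391771))/15 = -0.724308
T_{3}^{(2)} = -0.713595 + (-0.713595 − (-0.703524))/15 = -0.714266
T_{3}^{(3)} = -0.714266 + (-0.714266 − (-0.724308))/63 = -0.714107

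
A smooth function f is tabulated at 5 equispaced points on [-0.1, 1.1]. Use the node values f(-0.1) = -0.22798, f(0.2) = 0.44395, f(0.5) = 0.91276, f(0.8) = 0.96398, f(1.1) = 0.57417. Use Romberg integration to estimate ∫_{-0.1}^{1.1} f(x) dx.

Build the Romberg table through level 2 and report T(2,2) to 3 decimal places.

T(0,0) (trapezoid, 1 panel, h=1.2000): 0.20771
T(1,0) (trapezoid, 2 panels, h=0.6000): 0.65151
T(2,0) (trapezoid, 4 panels, h=0.3000): 0.74814
T(1,1) = 0.65151 + (0.65151 − 0.20771)/3 = 0.79944
T(2,1) = 0.74814 + (0.74814 − 0.65151)/3 = 0.78035
T(2,2) = 0.78035 + (0.78035 − 0.79944)/15 = 0.77908

0.779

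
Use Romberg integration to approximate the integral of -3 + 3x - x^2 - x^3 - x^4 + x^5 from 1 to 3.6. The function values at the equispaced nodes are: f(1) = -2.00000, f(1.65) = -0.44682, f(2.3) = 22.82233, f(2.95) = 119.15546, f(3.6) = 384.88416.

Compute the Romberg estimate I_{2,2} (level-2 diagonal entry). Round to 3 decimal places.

195.079

I_{0,0} (trapezoid, 1 panel, h=2.6000): 497.74941
I_{1,0} (trapezoid, 2 panels, h=1.3000): 278.54373
I_{2,0} (trapezoid, 4 panels, h=0.6500): 216.43248
I_{1,1} = 278.54373 + (278.54373 − 497.74941)/3 = 205.47517
I_{2,1} = 216.43248 + (216.43248 − 278.54373)/3 = 195.72873
I_{2,2} = 195.72873 + (195.72873 − 205.47517)/15 = 195.07897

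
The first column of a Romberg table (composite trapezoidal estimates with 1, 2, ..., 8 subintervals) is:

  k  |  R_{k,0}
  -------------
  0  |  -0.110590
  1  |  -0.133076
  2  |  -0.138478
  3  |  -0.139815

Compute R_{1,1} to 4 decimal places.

R_{1,1} = -0.133076 + (-0.133076 − (-0.110590))/3 = -0.140571

-0.1406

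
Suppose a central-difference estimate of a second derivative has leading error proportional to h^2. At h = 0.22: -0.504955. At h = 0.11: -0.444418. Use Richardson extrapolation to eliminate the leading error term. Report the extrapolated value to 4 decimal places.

-0.4242

The leading error scales as h^2; refining by a factor of 2 reduces it by 2^2 = 4.
Extrapolated value = (4·A(h/2) − A(h)) / (4 − 1)
= (4·(-0.444418) − (-0.504955)) / 3
= -1.272717 / 3 = -0.424239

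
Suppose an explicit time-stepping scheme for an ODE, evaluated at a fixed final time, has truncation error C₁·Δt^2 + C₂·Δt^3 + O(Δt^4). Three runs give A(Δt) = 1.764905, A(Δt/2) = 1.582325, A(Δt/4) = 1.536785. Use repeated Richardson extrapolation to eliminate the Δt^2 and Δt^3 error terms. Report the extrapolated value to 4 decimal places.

First eliminate the Δt^2 term (factor 2^2 = 4):
  B₁ = (4·1.582325 − 1.764905)/3 = 1.521465
  B₂ = (4·1.536785 − 1.582325)/3 = 1.521605
Then eliminate the Δt^3 term (factor 2^3 = 8):
  (8·1.521605 − 1.521465)/7 = 1.521625

1.5216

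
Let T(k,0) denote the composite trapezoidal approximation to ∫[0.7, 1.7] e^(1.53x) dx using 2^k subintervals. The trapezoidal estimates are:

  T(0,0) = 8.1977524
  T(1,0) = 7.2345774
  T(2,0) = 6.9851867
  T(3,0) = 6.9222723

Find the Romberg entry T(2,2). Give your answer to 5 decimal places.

Richardson extrapolation on the trapezoidal column (denominator 4−1=3):
T(1,1) = (4·7.2345774 − 8.1977524) / 3 = 6.9135191
T(2,1) = (4·6.9851867 − 7.2345774) / 3 = 6.9020565
T(2,2) = (16·6.9020565 − 6.9135191) / 15 = 6.9012923
(Column j=1 coincides with Simpson's rule on the same nodes.)

6.90129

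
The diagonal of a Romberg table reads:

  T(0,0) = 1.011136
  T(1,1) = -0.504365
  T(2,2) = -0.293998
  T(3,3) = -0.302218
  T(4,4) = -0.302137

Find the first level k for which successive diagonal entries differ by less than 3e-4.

|T(1,1) − T(0,0)| = 1.515501 ≥ 3e-4
|T(2,2) − T(1,1)| = 0.210367 ≥ 3e-4
|T(3,3) − T(2,2)| = 0.008220 ≥ 3e-4
|T(4,4) − T(3,3)| = 0.000081 < 3e-4

k = 4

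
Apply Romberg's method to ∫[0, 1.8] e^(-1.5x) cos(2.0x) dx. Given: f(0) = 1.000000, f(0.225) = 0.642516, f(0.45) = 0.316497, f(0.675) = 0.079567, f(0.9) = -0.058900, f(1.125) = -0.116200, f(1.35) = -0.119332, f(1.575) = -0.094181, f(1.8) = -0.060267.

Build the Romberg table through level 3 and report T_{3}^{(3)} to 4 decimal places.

0.2450

T_{0}^{(0)} (trapezoid, 1 panel, h=1.8000): 0.845760
T_{1}^{(0)} (trapezoid, 2 panels, h=0.9000): 0.369870
T_{2}^{(0)} (trapezoid, 4 panels, h=0.4500): 0.273659
T_{3}^{(0)} (trapezoid, 8 panels, h=0.2250): 0.251963
T_{1}^{(1)} = 0.369870 + (0.369870 − 0.845760)/3 = 0.211240
T_{2}^{(1)} = 0.273659 + (0.273659 − 0.369870)/3 = 0.241589
T_{3}^{(1)} = 0.251963 + (0.251963 − 0.273659)/3 = 0.244731
T_{2}^{(2)} = 0.241589 + (0.241589 − 0.211240)/15 = 0.243612
T_{3}^{(2)} = 0.244731 + (0.244731 − 0.241589)/15 = 0.244940
T_{3}^{(3)} = 0.244940 + (0.244940 − 0.243612)/63 = 0.244961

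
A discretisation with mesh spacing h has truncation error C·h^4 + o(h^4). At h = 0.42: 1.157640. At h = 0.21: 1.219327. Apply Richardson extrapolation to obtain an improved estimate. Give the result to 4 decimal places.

1.2234

The leading error scales as h^4; refining by a factor of 2 reduces it by 2^4 = 16.
Extrapolated value = (16·A(h/2) − A(h)) / (16 − 1)
= (16·1.219327 − 1.157640) / 15
= 18.351592 / 15 = 1.223439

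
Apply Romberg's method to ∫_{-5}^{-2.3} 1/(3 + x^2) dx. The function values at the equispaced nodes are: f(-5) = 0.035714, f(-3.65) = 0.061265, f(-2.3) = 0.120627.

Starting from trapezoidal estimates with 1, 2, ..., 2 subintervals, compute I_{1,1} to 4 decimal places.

0.1806

I_{0,0} (trapezoid, 1 panel, h=2.7000): 0.211060
I_{1,0} (trapezoid, 2 panels, h=1.3500): 0.188238
I_{1,1} = 0.188238 + (0.188238 − 0.211060)/3 = 0.180631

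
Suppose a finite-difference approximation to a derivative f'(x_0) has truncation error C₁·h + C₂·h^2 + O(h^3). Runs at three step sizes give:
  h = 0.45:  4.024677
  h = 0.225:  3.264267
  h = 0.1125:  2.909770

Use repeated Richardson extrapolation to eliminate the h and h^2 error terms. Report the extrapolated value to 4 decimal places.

First eliminate the h term (factor 2^1 = 2):
  B₁ = (2·3.264267 − 4.024677)/1 = 2.503857
  B₂ = (2·2.909770 − 3.264267)/1 = 2.555273
Then eliminate the h^2 term (factor 2^2 = 4):
  (4·2.555273 − 2.503857)/3 = 2.572412

2.5724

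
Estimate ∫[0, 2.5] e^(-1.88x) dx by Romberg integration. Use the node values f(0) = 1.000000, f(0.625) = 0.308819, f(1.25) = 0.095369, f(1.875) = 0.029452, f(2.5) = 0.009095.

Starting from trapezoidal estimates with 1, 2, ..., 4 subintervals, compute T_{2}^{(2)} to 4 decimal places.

T_{0}^{(0)} (trapezoid, 1 panel, h=2.5000): 1.261369
T_{1}^{(0)} (trapezoid, 2 panels, h=1.2500): 0.749896
T_{2}^{(0)} (trapezoid, 4 panels, h=0.6250): 0.586367
T_{1}^{(1)} = 0.749896 + (0.749896 − 1.261369)/3 = 0.579405
T_{2}^{(1)} = 0.586367 + (0.586367 − 0.749896)/3 = 0.531857
T_{2}^{(2)} = 0.531857 + (0.531857 − 0.579405)/15 = 0.528687

0.5287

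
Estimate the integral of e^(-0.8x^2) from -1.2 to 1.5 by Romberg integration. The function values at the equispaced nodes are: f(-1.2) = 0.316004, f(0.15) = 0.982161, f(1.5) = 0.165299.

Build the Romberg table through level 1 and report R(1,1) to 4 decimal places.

R(0,0) (trapezoid, 1 panel, h=2.7000): 0.649759
R(1,0) (trapezoid, 2 panels, h=1.3500): 1.650797
R(1,1) = 1.650797 + (1.650797 − 0.649759)/3 = 1.984476

1.9845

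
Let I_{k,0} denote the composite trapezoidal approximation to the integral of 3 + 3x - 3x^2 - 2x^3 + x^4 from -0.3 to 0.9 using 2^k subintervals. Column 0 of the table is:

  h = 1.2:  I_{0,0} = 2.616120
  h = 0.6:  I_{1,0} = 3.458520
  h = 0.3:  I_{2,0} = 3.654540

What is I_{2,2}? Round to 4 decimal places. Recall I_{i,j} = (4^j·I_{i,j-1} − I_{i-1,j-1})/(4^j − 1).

I_{1,1} = 3.458520 + (3.458520 − 2.616120)/3 = 3.739320
I_{2,1} = (4·3.654540 − 3.458520) / 3 = 3.719880
I_{2,2} = 3.719880 + (3.719880 − 3.739320)/15 = 3.718584
(Column j=1 coincides with Simpson's rule on the same nodes.)

3.7186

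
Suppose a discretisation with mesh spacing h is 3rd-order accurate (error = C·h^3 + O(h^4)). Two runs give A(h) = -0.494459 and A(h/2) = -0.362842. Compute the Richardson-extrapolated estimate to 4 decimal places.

The leading error scales as h^3; refining by a factor of 2 reduces it by 2^3 = 8.
Extrapolated value = (8·A(h/2) − A(h)) / (8 − 1)
= (8·(-0.362842) − (-0.494459)) / 7
= -2.408277 / 7 = -0.344040

-0.3440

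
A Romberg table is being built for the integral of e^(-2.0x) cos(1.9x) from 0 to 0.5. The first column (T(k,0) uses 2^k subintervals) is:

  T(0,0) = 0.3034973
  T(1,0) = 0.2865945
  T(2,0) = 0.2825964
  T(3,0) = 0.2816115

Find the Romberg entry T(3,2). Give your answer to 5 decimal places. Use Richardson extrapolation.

0.28128

Richardson extrapolation on the trapezoidal column (denominator 4−1=3):
T(2,1) = (4·0.2825964 − 0.2865945) / 3 = 0.2812637
T(3,1) = 0.2816115 + (0.2816115 − 0.2825964)/3 = 0.2812832
T(3,2) = (16·0.2812832 − 0.2812637) / 15 = 0.2812845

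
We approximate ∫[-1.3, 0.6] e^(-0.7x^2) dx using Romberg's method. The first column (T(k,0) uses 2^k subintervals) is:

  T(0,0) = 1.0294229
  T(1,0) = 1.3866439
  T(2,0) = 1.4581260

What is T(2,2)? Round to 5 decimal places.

T(1,1) = 1.3866439 + (1.3866439 − 1.0294229)/3 = 1.5057176
T(2,1) = (4·1.4581260 − 1.3866439) / 3 = 1.4819534
T(2,2) = (16·1.4819534 − 1.5057176) / 15 = 1.4803691

1.48037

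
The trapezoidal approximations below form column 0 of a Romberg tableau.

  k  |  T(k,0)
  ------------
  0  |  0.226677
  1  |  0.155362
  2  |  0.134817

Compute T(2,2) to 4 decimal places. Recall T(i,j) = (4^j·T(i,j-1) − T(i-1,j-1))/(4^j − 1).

T(1,1) = 0.155362 + (0.155362 − 0.226677)/3 = 0.131590
T(2,1) = (4·0.134817 − 0.155362) / 3 = 0.127969
T(2,2) = (16·0.127969 − 0.131590) / 15 = 0.127728

0.1277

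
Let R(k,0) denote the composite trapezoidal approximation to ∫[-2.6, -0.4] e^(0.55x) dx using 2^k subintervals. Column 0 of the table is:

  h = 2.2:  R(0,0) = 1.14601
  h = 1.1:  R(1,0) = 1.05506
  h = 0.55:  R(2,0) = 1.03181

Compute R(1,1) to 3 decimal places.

R(1,1) = (4·1.05506 − 1.14601) / 3 = 1.02474
(Column j=1 coincides with Simpson's rule on the same nodes.)

1.025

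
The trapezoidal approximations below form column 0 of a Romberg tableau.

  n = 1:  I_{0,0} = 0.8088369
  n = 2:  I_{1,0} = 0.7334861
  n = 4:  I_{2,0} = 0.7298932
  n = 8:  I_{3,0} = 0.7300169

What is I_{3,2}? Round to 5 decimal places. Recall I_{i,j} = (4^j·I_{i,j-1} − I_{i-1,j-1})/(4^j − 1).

I_{2,1} = (4·0.7298932 − 0.7334861) / 3 = 0.7286956
I_{3,1} = (4·0.7300169 − 0.7298932) / 3 = 0.7300581
I_{3,2} = 0.7300581 + (0.7300581 − 0.7286956)/15 = 0.7301489
(Column j=1 coincides with Simpson's rule on the same nodes.)

0.73015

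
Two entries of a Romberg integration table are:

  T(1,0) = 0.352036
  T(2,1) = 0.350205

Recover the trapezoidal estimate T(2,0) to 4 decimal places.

0.3507

From T(2,1) = (4·T(2,0) − T(1,0))/3, solve for T(2,0):
4·T(2,0) = 3·0.350205 + 0.352036 = 1.402651
T(2,0) = 0.350663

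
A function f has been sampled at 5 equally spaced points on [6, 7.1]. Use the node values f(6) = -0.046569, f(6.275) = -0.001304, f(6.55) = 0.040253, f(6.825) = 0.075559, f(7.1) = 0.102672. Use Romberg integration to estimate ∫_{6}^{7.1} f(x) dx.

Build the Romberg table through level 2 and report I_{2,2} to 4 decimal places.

0.0397

I_{0,0} (trapezoid, 1 panel, h=1.1000): 0.030857
I_{1,0} (trapezoid, 2 panels, h=0.5500): 0.037567
I_{2,0} (trapezoid, 4 panels, h=0.2750): 0.039204
I_{1,1} = 0.037567 + (0.037567 − 0.030857)/3 = 0.039804
I_{2,1} = 0.039204 + (0.039204 − 0.037567)/3 = 0.039750
I_{2,2} = 0.039750 + (0.039750 − 0.039804)/15 = 0.039746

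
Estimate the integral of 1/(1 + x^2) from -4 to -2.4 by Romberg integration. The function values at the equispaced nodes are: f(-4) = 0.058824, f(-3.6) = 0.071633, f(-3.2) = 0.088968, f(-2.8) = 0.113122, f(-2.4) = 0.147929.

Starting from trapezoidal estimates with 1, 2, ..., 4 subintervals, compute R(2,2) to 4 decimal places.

0.1498

R(0,0) (trapezoid, 1 panel, h=1.6000): 0.165402
R(1,0) (trapezoid, 2 panels, h=0.8000): 0.153876
R(2,0) (trapezoid, 4 panels, h=0.4000): 0.150840
R(1,1) = 0.153876 + (0.153876 − 0.165402)/3 = 0.150034
R(2,1) = 0.150840 + (0.150840 − 0.153876)/3 = 0.149828
R(2,2) = 0.149828 + (0.149828 − 0.150034)/15 = 0.149814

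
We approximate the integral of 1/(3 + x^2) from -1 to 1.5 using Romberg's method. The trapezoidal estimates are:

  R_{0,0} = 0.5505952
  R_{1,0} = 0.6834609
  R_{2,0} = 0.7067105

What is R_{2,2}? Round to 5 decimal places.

R_{1,1} = 0.6834609 + (0.6834609 − 0.5505952)/3 = 0.7277495
R_{2,1} = 0.7067105 + (0.7067105 − 0.6834609)/3 = 0.7144604
R_{2,2} = (16·0.7144604 − 0.7277495) / 15 = 0.7135745

0.71357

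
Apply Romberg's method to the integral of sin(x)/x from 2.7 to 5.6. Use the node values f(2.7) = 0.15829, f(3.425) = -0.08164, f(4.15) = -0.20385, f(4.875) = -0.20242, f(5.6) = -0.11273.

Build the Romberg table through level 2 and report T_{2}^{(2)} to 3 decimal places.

-0.361

T_{0}^{(0)} (trapezoid, 1 panel, h=2.9000): 0.06606
T_{1}^{(0)} (trapezoid, 2 panels, h=1.4500): -0.26255
T_{2}^{(0)} (trapezoid, 4 panels, h=0.7250): -0.33722
T_{1}^{(1)} = -0.26255 + (-0.26255 − 0.06606)/3 = -0.37209
T_{2}^{(1)} = -0.33722 + (-0.33722 − (-0.26255))/3 = -0.36211
T_{2}^{(2)} = -0.36211 + (-0.36211 − (-0.37209))/15 = -0.36144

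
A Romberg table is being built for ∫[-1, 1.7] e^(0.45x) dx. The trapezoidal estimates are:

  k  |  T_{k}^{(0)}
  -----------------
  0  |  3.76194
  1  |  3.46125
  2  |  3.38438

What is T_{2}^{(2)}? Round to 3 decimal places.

Richardson extrapolation on the trapezoidal column (denominator 4−1=3):
T_{1}^{(1)} = (4·3.46125 − 3.76194) / 3 = 3.36102
T_{2}^{(1)} = (4·3.38438 − 3.46125) / 3 = 3.35876
T_{2}^{(2)} = 3.35876 + (3.35876 − 3.36102)/15 = 3.35861

3.359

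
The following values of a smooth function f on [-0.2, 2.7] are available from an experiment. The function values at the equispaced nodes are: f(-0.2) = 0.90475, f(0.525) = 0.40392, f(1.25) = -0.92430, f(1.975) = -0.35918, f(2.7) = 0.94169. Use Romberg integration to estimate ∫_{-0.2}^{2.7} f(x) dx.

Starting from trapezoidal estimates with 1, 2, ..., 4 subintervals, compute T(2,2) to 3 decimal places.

T(0,0) (trapezoid, 1 panel, h=2.9000): 2.67734
T(1,0) (trapezoid, 2 panels, h=1.4500): -0.00157
T(2,0) (trapezoid, 4 panels, h=0.7250): 0.03165
T(1,1) = -0.00157 + (-0.00157 − 2.67734)/3 = -0.89454
T(2,1) = 0.03165 + (0.03165 − (-0.00157))/3 = 0.04272
T(2,2) = 0.04272 + (0.04272 − (-0.89454))/15 = 0.10520

0.105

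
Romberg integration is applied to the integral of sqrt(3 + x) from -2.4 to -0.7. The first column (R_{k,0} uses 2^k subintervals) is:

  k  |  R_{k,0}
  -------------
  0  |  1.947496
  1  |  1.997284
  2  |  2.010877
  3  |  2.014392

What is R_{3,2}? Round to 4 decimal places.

2.0156

Richardson extrapolation on the trapezoidal column (denominator 4−1=3):
R_{2,1} = (4·2.010877 − 1.997284) / 3 = 2.015408
R_{3,1} = (4·2.014392 − 2.010877) / 3 = 2.015564
R_{3,2} = (16·2.015564 − 2.015408) / 15 = 2.015574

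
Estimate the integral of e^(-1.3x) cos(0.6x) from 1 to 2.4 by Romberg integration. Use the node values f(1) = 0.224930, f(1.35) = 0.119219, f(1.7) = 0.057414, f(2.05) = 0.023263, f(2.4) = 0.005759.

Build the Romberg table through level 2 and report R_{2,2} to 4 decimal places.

R_{0,0} (trapezoid, 1 panel, h=1.4000): 0.161482
R_{1,0} (trapezoid, 2 panels, h=0.7000): 0.120931
R_{2,0} (trapezoid, 4 panels, h=0.3500): 0.110334
R_{1,1} = 0.120931 + (0.120931 − 0.161482)/3 = 0.107414
R_{2,1} = 0.110334 + (0.110334 − 0.120931)/3 = 0.106802
R_{2,2} = 0.106802 + (0.106802 − 0.107414)/15 = 0.106761

0.1068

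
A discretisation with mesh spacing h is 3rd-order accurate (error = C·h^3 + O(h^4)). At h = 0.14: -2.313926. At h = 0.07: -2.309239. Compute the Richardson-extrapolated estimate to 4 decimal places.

-2.3086

Extrapolated value = (8·A(h/2) − A(h)) / (8 − 1)
= (8·(-2.309239) − (-2.313926)) / 7
= -16.159986 / 7 = -2.308569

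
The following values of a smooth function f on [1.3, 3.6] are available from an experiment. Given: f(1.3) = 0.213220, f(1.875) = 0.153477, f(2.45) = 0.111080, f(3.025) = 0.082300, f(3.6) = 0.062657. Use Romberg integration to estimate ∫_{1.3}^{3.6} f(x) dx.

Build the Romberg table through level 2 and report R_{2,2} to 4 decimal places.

R_{0,0} (trapezoid, 1 panel, h=2.3000): 0.317259
R_{1,0} (trapezoid, 2 panels, h=1.1500): 0.286371
R_{2,0} (trapezoid, 4 panels, h=0.5750): 0.278757
R_{1,1} = 0.286371 + (0.286371 − 0.317259)/3 = 0.276075
R_{2,1} = 0.278757 + (0.278757 − 0.286371)/3 = 0.276219
R_{2,2} = 0.276219 + (0.276219 − 0.276075)/15 = 0.276229

0.2762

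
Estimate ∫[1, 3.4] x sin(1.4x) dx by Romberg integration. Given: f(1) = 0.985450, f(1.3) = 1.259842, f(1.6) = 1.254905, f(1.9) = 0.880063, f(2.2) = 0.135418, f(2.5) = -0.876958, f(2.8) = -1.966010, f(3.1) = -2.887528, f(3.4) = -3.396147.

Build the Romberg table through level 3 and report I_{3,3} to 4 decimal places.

-1.0065

I_{0,0} (trapezoid, 1 panel, h=2.4000): -2.892836
I_{1,0} (trapezoid, 2 panels, h=1.2000): -1.283917
I_{2,0} (trapezoid, 4 panels, h=0.6000): -1.068621
I_{3,0} (trapezoid, 8 panels, h=0.3000): -1.021685
I_{1,1} = -1.283917 + (-1.283917 − (-2.892836))/3 = -0.747611
I_{2,1} = -1.068621 + (-1.068621 − (-1.283917))/3 = -0.996856
I_{3,1} = -1.021685 + (-1.021685 − (-1.068621))/3 = -1.006040
I_{2,2} = -0.996856 + (-0.996856 − (-0.747611))/15 = -1.013472
I_{3,2} = -1.006040 + (-1.006040 − (-0.996856))/15 = -1.006652
I_{3,3} = -1.006652 + (-1.006652 − (-1.013472))/63 = -1.006544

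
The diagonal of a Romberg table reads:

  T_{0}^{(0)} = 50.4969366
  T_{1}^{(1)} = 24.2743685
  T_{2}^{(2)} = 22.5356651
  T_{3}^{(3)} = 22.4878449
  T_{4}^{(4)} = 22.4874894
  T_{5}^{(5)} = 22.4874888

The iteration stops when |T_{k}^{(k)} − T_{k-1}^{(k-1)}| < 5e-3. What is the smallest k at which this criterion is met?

|T_{1}^{(1)} − T_{0}^{(0)}| = 26.2225681 ≥ 5e-3
|T_{2}^{(2)} − T_{1}^{(1)}| = 1.7387034 ≥ 5e-3
|T_{3}^{(3)} − T_{2}^{(2)}| = 0.0478202 ≥ 5e-3
|T_{4}^{(4)} − T_{3}^{(3)}| = 0.0003555 < 5e-3

k = 4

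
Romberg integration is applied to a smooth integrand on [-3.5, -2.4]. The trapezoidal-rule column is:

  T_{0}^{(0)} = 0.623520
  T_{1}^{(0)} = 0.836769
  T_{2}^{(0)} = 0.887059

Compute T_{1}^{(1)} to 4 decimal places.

0.9079

T_{1}^{(1)} = 0.836769 + (0.836769 − 0.623520)/3 = 0.907852
(Column j=1 coincides with Simpson's rule on the same nodes.)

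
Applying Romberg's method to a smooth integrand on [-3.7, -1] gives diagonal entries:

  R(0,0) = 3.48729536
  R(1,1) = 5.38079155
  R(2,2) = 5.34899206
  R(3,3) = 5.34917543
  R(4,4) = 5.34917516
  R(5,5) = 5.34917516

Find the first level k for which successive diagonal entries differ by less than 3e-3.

|R(1,1) − R(0,0)| = 1.89349619 ≥ 3e-3
|R(2,2) − R(1,1)| = 0.03179949 ≥ 3e-3
|R(3,3) − R(2,2)| = 0.00018337 < 3e-3

k = 3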